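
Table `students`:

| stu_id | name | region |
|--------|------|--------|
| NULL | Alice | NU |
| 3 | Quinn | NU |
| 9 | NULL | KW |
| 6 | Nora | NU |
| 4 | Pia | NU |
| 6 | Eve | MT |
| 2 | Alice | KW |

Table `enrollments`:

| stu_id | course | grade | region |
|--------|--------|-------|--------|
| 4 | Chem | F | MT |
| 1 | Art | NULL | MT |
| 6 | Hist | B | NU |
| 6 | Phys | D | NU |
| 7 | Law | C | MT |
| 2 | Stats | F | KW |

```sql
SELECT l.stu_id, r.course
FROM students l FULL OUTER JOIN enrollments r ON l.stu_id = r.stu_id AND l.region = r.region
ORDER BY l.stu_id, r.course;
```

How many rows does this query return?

11

FULL OUTER JOIN keeps every row from both sides; unmatched rows get NULL for the other side's columns.
Matching on l.stu_id = r.stu_id AND l.region = r.region. A NULL in a compared column never satisfies the condition.
- l row (stu_id=NULL, region=NU): no match → kept, r columns NULL.
- l row (stu_id=3, region=NU): no match → kept, r columns NULL.
- l row (stu_id=9, region=KW): no match → kept, r columns NULL.
- l row (stu_id=6, region=NU): matches 2 r row(s) → 2 output row(s).
- l row (stu_id=4, region=NU): no match → kept, r columns NULL.
- l row (stu_id=6, region=MT): no match → kept, r columns NULL.
- l row (stu_id=2, region=KW): matches 1 r row(s) → 1 output row(s).
- 3 r row(s) had no l match → kept, l columns NULL.
Total: 3 matched + 8 padded = 11 rows.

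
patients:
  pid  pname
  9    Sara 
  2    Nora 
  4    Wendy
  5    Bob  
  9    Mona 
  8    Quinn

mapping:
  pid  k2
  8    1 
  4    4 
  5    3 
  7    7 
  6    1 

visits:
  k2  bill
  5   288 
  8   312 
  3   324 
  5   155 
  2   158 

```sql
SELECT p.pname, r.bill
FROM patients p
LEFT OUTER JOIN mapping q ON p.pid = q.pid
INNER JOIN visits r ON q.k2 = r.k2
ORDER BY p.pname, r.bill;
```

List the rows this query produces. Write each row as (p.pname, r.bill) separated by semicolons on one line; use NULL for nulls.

(Bob, 324)

Step 1 — p LEFT JOIN q on pid → 6 row(s).
Then INNER JOIN `visits r` on k2: keep only rows whose q.k2 appears in r.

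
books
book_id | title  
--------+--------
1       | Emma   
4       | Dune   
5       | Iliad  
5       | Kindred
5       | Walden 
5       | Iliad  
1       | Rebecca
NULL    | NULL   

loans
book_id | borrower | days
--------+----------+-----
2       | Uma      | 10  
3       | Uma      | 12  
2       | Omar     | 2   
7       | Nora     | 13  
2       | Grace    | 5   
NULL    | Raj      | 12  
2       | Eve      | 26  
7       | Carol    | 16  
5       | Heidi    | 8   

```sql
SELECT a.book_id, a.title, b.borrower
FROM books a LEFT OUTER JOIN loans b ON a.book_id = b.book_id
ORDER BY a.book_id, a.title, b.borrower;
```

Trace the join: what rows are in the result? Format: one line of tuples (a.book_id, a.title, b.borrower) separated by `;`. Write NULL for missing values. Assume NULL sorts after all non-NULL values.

LEFT JOIN keeps every row from `books`; unmatched rows get NULL for `loans`'s columns.
Matching on a.book_id = b.book_id. A NULL in a compared column never satisfies the condition.
- a (book_id=1) has no partner → padded with NULL.
- a (book_id=4) has no partner → padded with NULL.
- a (book_id=5) pairs with 1 row(s) of b.
- a (book_id=5) pairs with 1 row(s) of b.
- a (book_id=5) pairs with 1 row(s) of b.
- a (book_id=5) pairs with 1 row(s) of b.
- a (book_id=1) has no partner → padded with NULL.
- a (book_id=NULL) has no partner → padded with NULL.
After projecting and ordering:
a.book_id | a.title | b.borrower
1 | Emma | NULL
1 | Rebecca | NULL
4 | Dune | NULL
5 | Iliad | Heidi
5 | Iliad | Heidi
5 | Kindred | Heidi
5 | Walden | Heidi
NULL | NULL | NULL

(1, Emma, NULL); (1, Rebecca, NULL); (4, Dune, NULL); (5, Iliad, Heidi); (5, Iliad, Heidi); (5, Kindred, Heidi); (5, Walden, Heidi); (NULL, NULL, NULL)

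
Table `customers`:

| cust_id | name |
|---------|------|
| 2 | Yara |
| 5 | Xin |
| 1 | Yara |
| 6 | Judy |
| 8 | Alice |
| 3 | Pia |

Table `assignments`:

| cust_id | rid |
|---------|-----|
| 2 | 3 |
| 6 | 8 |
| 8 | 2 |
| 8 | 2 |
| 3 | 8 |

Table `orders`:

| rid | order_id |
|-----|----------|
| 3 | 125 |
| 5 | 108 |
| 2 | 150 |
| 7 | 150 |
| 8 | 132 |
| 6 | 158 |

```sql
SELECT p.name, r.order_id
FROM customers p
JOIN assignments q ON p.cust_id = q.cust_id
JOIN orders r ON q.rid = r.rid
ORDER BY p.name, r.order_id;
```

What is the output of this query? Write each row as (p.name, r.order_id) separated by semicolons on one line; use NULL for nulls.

Step 1 — p INNER JOIN q on cust_id → 5 row(s).
Then INNER JOIN `orders r` on rid: keep only rows whose q.rid appears in r.

(Alice, 150); (Alice, 150); (Judy, 132); (Pia, 132); (Yara, 125)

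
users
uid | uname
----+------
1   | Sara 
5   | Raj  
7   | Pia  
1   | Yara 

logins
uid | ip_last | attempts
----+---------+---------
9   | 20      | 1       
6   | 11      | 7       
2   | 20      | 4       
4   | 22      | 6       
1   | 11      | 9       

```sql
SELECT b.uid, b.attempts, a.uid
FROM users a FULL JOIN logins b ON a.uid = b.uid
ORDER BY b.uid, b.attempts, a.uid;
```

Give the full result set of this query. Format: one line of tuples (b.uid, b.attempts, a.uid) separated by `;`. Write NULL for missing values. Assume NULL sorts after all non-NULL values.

FULL OUTER JOIN keeps every row from both sides; unmatched rows get NULL for the other side's columns.
Matching on a.uid = b.uid.
- a (uid=1) pairs with 1 row(s) of b.
- a (uid=5) has no partner → padded with NULL.
- a (uid=7) has no partner → padded with NULL.
- a (uid=1) pairs with 1 row(s) of b.
- plus 4 unmatched b row(s), each kept with NULL a columns.
After projecting and ordering:
b.uid | b.attempts | a.uid
1 | 9 | 1
1 | 9 | 1
2 | 4 | NULL
4 | 6 | NULL
6 | 7 | NULL
9 | 1 | NULL
NULL | NULL | 5
NULL | NULL | 7

(1, 9, 1); (1, 9, 1); (2, 4, NULL); (4, 6, NULL); (6, 7, NULL); (9, 1, NULL); (NULL, NULL, 5); (NULL, NULL, 7)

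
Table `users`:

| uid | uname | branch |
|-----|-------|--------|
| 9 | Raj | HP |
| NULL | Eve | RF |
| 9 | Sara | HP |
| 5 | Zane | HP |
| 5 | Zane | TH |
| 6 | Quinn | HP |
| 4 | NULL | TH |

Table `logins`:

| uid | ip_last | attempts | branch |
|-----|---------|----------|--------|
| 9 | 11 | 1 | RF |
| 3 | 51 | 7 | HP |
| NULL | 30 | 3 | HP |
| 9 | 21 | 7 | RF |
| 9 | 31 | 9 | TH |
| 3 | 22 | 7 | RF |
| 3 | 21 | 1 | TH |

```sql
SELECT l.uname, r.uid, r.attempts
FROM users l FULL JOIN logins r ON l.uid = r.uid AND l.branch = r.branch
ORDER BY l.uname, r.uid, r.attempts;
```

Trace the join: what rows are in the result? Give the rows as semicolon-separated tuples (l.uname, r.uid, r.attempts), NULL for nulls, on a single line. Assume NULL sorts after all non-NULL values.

FULL OUTER JOIN keeps every row from both sides; unmatched rows get NULL for the other side's columns.
Matching on l.uid = r.uid AND l.branch = r.branch. A NULL in a compared column never satisfies the condition.
- l row (uid=9, branch=HP): no match → kept, r columns NULL.
- l row (uid=NULL, branch=RF): no match → kept, r columns NULL.
- l row (uid=9, branch=HP): no match → kept, r columns NULL.
- l row (uid=5, branch=HP): no match → kept, r columns NULL.
- l row (uid=5, branch=TH): no match → kept, r columns NULL.
- l row (uid=6, branch=HP): no match → kept, r columns NULL.
- l row (uid=4, branch=TH): no match → kept, r columns NULL.
- 7 r row(s) had no l match → kept, l columns NULL.

(Eve, NULL, NULL); (Quinn, NULL, NULL); (Raj, NULL, NULL); (Sara, NULL, NULL); (Zane, NULL, NULL); (Zane, NULL, NULL); (NULL, 3, 1); (NULL, 3, 7); (NULL, 3, 7); (NULL, 9, 1); (NULL, 9, 7); (NULL, 9, 9); (NULL, NULL, 3); (NULL, NULL, NULL)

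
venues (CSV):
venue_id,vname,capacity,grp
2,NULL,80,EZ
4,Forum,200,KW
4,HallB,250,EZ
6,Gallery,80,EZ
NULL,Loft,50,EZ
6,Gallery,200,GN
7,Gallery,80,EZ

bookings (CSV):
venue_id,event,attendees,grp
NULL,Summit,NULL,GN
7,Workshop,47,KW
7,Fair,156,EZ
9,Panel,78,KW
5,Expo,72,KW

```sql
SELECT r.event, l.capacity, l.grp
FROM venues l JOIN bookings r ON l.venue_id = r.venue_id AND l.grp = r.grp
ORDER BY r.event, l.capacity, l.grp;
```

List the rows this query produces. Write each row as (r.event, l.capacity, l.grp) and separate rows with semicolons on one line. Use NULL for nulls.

(Fair, 80, EZ)

INNER JOIN keeps only pairs where the ON condition holds.
Matching on l.venue_id = r.venue_id AND l.grp = r.grp. A NULL in a compared column never satisfies the condition.
- l row (venue_id=2, grp=EZ): no match → dropped.
- l row (venue_id=4, grp=KW): no match → dropped.
- l row (venue_id=4, grp=EZ): no match → dropped.
- l row (venue_id=6, grp=EZ): no match → dropped.
- l row (venue_id=NULL, grp=EZ): no match → dropped.
- l row (venue_id=6, grp=GN): no match → dropped.
- l row (venue_id=7, grp=EZ): matches 1 r row(s) → 1 output row(s).
After projecting and ordering:
r.event | l.capacity | l.grp
Fair | 80 | EZ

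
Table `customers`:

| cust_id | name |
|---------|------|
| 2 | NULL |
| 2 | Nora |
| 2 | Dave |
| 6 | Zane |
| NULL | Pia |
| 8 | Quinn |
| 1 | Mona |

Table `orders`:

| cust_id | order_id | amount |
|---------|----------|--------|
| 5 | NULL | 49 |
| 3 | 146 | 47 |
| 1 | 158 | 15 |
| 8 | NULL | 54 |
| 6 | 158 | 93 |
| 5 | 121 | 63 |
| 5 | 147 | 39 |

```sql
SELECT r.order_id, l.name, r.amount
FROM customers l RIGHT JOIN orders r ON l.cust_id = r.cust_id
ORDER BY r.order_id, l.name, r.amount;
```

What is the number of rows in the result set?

RIGHT JOIN keeps every row from `orders`; unmatched rows get NULL for `customers`'s columns.
Matching on l.cust_id = r.cust_id. A NULL in a compared column never satisfies the condition.
Matched pairs: 3; unmatched r rows kept: 4.
Total: 3 matched + 4 padded = 7 rows.

7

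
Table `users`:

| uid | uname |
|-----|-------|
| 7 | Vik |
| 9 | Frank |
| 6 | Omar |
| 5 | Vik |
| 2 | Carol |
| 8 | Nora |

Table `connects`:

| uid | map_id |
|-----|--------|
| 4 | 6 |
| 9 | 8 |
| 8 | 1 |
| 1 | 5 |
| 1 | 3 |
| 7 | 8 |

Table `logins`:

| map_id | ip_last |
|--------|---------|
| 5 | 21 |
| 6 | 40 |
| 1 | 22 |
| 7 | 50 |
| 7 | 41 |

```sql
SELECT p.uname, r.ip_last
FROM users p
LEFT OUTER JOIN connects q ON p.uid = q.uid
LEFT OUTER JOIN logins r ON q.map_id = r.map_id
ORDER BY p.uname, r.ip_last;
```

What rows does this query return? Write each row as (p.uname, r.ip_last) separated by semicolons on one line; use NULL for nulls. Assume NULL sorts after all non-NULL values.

Evaluate left to right. First `users p LEFT JOIN connects q` on uid: 6 row(s).
Then LEFT JOIN `logins r` on map_id: each of those 6 rows is kept; rows whose q.map_id has no match in r get NULL for r's columns.

(Carol, NULL); (Frank, NULL); (Nora, 22); (Omar, NULL); (Vik, NULL); (Vik, NULL)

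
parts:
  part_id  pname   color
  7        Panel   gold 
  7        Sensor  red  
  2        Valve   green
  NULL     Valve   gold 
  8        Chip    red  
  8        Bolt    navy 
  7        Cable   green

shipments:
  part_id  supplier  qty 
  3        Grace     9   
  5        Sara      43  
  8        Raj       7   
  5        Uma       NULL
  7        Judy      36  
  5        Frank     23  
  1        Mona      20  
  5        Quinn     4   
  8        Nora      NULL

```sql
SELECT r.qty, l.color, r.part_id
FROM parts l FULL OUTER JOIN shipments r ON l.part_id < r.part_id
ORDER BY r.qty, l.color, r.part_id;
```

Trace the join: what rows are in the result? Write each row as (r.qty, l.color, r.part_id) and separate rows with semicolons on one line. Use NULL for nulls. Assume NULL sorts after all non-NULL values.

(4, green, 5); (7, gold, 8); (7, green, 8); (7, green, 8); (7, red, 8); (9, green, 3); (20, NULL, 1); (23, green, 5); (36, green, 7); (43, green, 5); (NULL, gold, 8); (NULL, gold, NULL); (NULL, green, 5); (NULL, green, 8); (NULL, green, 8); (NULL, navy, NULL); (NULL, red, 8); (NULL, red, NULL)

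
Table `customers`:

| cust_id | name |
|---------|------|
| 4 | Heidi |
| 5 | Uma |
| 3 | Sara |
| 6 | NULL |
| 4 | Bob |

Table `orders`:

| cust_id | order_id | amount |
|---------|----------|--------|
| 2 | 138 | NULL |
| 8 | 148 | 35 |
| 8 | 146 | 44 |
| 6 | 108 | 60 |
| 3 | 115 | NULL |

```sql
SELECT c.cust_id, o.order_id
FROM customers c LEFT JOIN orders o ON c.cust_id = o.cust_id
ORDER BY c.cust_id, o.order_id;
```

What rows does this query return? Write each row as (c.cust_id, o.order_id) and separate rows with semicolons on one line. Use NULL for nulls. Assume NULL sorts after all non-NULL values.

(3, 115); (4, NULL); (4, NULL); (5, NULL); (6, 108)

LEFT JOIN keeps every row from `customers`; unmatched rows get NULL for `orders`'s columns.
Matching on c.cust_id = o.cust_id.
Matched pairs: 2; unmatched c rows kept: 3.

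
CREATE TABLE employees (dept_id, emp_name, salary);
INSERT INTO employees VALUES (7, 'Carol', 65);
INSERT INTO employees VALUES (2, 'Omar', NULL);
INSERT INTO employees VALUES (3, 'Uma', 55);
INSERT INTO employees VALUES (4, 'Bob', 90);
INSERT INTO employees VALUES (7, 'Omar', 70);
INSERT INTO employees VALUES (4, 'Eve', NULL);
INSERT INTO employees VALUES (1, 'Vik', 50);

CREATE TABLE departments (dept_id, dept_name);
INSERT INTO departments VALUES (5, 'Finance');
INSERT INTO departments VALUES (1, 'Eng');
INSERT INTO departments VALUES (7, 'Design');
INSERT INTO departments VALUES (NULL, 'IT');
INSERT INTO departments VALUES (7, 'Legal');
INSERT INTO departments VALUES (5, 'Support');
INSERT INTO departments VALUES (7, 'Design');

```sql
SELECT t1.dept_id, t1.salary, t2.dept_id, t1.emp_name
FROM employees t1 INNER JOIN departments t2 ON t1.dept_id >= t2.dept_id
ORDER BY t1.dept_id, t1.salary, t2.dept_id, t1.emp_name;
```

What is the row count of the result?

17

INNER JOIN keeps only pairs where the ON condition holds.
Matching on t1.dept_id >= t2.dept_id. A NULL in a compared column never satisfies the condition.
- dept_id=7: 6 matching t2 row(s), so 6 row(s) emitted.
- dept_id=2: 1 matching t2 row(s), so 1 row(s) emitted.
- dept_id=3: 1 matching t2 row(s), so 1 row(s) emitted.
- dept_id=4: 1 matching t2 row(s), so 1 row(s) emitted.
- dept_id=7: 6 matching t2 row(s), so 6 row(s) emitted.
- dept_id=4: 1 matching t2 row(s), so 1 row(s) emitted.
- dept_id=1: 1 matching t2 row(s), so 1 row(s) emitted.
Total: 17 rows.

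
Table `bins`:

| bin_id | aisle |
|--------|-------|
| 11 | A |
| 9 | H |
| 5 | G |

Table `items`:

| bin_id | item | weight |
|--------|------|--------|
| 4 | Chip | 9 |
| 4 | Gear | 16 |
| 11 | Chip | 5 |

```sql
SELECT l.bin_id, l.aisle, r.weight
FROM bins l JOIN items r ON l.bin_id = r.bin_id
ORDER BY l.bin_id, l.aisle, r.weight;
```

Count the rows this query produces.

1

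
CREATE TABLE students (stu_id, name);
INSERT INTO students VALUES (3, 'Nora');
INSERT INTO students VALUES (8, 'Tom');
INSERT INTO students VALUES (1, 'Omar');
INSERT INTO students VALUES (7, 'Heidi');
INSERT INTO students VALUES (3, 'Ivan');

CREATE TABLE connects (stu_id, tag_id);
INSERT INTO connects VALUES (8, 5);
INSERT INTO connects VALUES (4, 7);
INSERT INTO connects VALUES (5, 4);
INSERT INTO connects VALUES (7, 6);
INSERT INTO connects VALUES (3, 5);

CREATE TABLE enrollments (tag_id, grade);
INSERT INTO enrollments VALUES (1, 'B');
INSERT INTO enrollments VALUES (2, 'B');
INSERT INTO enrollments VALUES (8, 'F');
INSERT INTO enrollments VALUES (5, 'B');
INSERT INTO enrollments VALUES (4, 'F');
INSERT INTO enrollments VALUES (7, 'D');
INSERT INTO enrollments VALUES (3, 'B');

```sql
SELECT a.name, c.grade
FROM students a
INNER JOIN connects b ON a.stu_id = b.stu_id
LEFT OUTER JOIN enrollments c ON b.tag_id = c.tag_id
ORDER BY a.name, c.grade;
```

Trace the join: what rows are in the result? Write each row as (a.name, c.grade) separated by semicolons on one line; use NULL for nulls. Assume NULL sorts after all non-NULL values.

(Heidi, NULL); (Ivan, B); (Nora, B); (Tom, B)

Joins associate left-to-right: students INNER JOIN connects on stu_id gives 4 intermediate row(s).
Then LEFT JOIN `enrollments c` on tag_id: each of those 4 rows is kept; rows whose b.tag_id has no match in c get NULL for c's columns.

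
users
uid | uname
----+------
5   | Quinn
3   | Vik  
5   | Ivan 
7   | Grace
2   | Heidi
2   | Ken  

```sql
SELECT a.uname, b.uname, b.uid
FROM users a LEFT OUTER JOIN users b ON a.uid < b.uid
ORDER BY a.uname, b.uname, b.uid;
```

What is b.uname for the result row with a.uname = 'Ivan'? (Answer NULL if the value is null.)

Grace

LEFT JOIN keeps every row from `users a`; unmatched rows get NULL for `users b`'s columns.
Matching on a.uid < b.uid.
- uid=5: 1 matching b row(s), so 1 row(s) emitted.
- uid=3: 3 matching b row(s), so 3 row(s) emitted.
- uid=5: 1 matching b row(s), so 1 row(s) emitted.
- uid=7: no b row matches, row kept with b columns NULL.
- uid=2: 4 matching b row(s), so 4 row(s) emitted.
- uid=2: 4 matching b row(s), so 4 row(s) emitted.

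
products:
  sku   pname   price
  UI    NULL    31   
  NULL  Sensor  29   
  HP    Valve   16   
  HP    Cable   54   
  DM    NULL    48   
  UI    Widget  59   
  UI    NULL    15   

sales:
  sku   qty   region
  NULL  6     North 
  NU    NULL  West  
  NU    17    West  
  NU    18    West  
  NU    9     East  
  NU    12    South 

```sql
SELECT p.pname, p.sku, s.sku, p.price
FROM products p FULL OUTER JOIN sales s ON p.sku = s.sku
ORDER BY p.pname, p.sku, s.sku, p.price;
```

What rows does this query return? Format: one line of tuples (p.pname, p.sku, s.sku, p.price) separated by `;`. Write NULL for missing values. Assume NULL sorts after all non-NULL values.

(Cable, HP, NULL, 54); (Sensor, NULL, NULL, 29); (Valve, HP, NULL, 16); (Widget, UI, NULL, 59); (NULL, DM, NULL, 48); (NULL, UI, NULL, 15); (NULL, UI, NULL, 31); (NULL, NULL, NU, NULL); (NULL, NULL, NU, NULL); (NULL, NULL, NU, NULL); (NULL, NULL, NU, NULL); (NULL, NULL, NU, NULL); (NULL, NULL, NULL, NULL)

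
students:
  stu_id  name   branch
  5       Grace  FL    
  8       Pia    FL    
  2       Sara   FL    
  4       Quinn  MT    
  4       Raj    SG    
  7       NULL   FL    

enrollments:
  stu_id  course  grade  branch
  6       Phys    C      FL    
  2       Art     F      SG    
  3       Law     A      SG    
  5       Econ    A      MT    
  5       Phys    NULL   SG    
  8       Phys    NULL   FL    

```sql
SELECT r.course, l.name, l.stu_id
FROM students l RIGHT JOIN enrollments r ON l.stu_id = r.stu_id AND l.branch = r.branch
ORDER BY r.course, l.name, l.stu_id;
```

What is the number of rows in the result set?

6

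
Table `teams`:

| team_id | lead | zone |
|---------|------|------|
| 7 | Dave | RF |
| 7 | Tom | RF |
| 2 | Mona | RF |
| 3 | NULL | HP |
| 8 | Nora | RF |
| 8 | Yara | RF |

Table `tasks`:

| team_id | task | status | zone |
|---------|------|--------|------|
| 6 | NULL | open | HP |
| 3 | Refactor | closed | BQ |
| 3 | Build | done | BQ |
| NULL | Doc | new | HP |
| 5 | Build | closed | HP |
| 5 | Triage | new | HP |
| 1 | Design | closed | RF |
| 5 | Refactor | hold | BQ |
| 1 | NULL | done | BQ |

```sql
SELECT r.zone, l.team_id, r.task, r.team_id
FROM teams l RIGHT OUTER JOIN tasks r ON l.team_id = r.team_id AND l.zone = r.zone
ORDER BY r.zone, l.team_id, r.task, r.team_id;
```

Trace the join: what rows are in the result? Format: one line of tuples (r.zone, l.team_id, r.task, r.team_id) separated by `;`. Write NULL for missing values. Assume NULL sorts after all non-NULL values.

(BQ, NULL, Build, 3); (BQ, NULL, Refactor, 3); (BQ, NULL, Refactor, 5); (BQ, NULL, NULL, 1); (HP, NULL, Build, 5); (HP, NULL, Doc, NULL); (HP, NULL, Triage, 5); (HP, NULL, NULL, 6); (RF, NULL, Design, 1)

RIGHT JOIN keeps every row from `tasks`; unmatched rows get NULL for `teams`'s columns.
Matching on l.team_id = r.team_id AND l.zone = r.zone. A NULL in a compared column never satisfies the condition.
- l (team_id=7, zone=RF) has no partner in r.
- l (team_id=7, zone=RF) has no partner in r.
- l (team_id=2, zone=RF) has no partner in r.
- l (team_id=3, zone=HP) has no partner in r.
- l (team_id=8, zone=RF) has no partner in r.
- l (team_id=8, zone=RF) has no partner in r.
- plus 9 unmatched r row(s), each kept with NULL l columns.
After projecting and ordering:
r.zone | l.team_id | r.task | r.team_id
BQ | NULL | Build | 3
BQ | NULL | Refactor | 3
BQ | NULL | Refactor | 5
BQ | NULL | NULL | 1
HP | NULL | Build | 5
HP | NULL | Doc | NULL
HP | NULL | Triage | 5
HP | NULL | NULL | 6
RF | NULL | Design | 1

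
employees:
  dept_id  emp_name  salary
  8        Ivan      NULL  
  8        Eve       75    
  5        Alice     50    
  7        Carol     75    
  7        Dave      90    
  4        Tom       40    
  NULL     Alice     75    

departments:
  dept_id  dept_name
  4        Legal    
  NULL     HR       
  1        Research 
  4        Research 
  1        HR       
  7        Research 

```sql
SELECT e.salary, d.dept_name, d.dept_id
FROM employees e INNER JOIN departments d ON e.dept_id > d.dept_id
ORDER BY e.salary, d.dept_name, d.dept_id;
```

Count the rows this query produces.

INNER JOIN keeps only pairs where the ON condition holds.
Matching on e.dept_id > d.dept_id. A NULL in a compared column never satisfies the condition.
Matched pairs: 24.
Total: 24 rows.

24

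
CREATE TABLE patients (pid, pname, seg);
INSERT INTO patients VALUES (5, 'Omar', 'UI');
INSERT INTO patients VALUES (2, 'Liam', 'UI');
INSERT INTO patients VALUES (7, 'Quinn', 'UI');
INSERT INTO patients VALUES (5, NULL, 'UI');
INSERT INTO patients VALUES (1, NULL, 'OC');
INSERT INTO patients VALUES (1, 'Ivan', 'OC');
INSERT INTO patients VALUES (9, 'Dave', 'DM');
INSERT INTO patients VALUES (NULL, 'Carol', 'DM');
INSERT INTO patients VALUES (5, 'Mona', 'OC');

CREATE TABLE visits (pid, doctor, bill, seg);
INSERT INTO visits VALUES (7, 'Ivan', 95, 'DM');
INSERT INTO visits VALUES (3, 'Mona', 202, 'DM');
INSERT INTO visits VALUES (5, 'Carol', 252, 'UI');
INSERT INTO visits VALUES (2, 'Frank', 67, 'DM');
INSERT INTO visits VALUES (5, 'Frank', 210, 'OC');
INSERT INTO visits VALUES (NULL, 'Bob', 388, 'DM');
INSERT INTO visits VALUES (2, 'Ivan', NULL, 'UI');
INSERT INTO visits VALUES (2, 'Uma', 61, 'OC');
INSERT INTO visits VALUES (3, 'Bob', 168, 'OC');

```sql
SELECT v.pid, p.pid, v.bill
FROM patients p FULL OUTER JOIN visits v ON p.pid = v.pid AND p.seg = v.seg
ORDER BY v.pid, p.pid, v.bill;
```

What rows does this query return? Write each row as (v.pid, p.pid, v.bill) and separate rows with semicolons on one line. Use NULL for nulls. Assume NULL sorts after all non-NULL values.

FULL OUTER JOIN keeps every row from both sides; unmatched rows get NULL for the other side's columns.
Matching on p.pid = v.pid AND p.seg = v.seg. A NULL in a compared column never satisfies the condition.
Matched pairs: 4; unmatched p rows kept: 5; unmatched v rows kept: 6.

(2, 2, NULL); (2, NULL, 61); (2, NULL, 67); (3, NULL, 168); (3, NULL, 202); (5, 5, 210); (5, 5, 252); (5, 5, 252); (7, NULL, 95); (NULL, 1, NULL); (NULL, 1, NULL); (NULL, 7, NULL); (NULL, 9, NULL); (NULL, NULL, 388); (NULL, NULL, NULL)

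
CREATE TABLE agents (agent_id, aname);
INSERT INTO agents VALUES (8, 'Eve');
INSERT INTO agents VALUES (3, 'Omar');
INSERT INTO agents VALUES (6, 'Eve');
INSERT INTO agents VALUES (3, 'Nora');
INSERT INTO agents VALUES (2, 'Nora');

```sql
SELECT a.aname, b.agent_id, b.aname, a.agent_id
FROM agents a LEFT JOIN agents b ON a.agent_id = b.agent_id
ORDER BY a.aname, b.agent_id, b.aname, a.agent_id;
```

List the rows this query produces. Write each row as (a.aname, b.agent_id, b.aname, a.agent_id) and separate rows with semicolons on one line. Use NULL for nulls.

(Eve, 6, Eve, 6); (Eve, 8, Eve, 8); (Nora, 2, Nora, 2); (Nora, 3, Nora, 3); (Nora, 3, Omar, 3); (Omar, 3, Nora, 3); (Omar, 3, Omar, 3)

LEFT JOIN keeps every row from `agents a`; unmatched rows get NULL for `agents b`'s columns.
Matching on a.agent_id = b.agent_id.
Matched pairs: 7; unmatched a rows kept: 0.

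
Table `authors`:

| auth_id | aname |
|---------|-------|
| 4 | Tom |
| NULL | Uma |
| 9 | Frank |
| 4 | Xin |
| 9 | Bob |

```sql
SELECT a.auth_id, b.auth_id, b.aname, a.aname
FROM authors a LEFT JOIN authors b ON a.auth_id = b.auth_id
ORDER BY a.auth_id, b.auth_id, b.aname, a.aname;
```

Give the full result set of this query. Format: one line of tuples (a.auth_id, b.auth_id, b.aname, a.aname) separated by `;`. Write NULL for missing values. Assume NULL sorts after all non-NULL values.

(4, 4, Tom, Tom); (4, 4, Tom, Xin); (4, 4, Xin, Tom); (4, 4, Xin, Xin); (9, 9, Bob, Bob); (9, 9, Bob, Frank); (9, 9, Frank, Bob); (9, 9, Frank, Frank); (NULL, NULL, NULL, Uma)

LEFT JOIN keeps every row from `authors a`; unmatched rows get NULL for `authors b`'s columns.
Matching on a.auth_id = b.auth_id. A NULL in a compared column never satisfies the condition.
- auth_id=4: 2 matching b row(s), so 2 row(s) emitted.
- auth_id=NULL: no b row matches, row kept with b columns NULL.
- auth_id=9: 2 matching b row(s), so 2 row(s) emitted.
- auth_id=4: 2 matching b row(s), so 2 row(s) emitted.
- auth_id=9: 2 matching b row(s), so 2 row(s) emitted.
After projecting and ordering:
a.auth_id | b.auth_id | b.aname | a.aname
4 | 4 | Tom | Tom
4 | 4 | Tom | Xin
4 | 4 | Xin | Tom
4 | 4 | Xin | Xin
9 | 9 | Bob | Bob
9 | 9 | Bob | Frank
9 | 9 | Frank | Bob
9 | 9 | Frank | Frank
NULL | NULL | NULL | Uma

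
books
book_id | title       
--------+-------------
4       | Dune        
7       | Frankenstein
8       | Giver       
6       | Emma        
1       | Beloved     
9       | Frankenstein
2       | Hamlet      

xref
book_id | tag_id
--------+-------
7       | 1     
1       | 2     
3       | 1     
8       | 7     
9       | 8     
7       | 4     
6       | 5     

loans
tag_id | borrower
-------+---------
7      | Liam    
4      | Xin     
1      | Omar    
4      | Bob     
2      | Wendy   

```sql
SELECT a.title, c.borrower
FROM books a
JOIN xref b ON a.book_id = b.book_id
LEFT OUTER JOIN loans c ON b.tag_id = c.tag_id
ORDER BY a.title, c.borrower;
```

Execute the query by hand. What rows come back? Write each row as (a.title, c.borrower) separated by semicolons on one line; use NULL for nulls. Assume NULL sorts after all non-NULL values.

Joins associate left-to-right: books INNER JOIN xref on book_id gives 6 intermediate row(s).
Then LEFT JOIN `loans c` on tag_id: each of those 6 rows is kept; rows whose b.tag_id has no match in c get NULL for c's columns.

(Beloved, Wendy); (Emma, NULL); (Frankenstein, Bob); (Frankenstein, Omar); (Frankenstein, Xin); (Frankenstein, NULL); (Giver, Liam)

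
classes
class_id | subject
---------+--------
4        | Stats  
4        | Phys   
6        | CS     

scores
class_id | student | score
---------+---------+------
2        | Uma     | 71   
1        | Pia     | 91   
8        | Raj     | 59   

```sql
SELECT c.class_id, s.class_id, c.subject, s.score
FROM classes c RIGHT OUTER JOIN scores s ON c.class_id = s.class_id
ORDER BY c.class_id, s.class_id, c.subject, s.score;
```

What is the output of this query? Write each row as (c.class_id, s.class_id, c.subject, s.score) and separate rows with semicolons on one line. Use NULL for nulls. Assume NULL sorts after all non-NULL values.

(NULL, 1, NULL, 91); (NULL, 2, NULL, 71); (NULL, 8, NULL, 59)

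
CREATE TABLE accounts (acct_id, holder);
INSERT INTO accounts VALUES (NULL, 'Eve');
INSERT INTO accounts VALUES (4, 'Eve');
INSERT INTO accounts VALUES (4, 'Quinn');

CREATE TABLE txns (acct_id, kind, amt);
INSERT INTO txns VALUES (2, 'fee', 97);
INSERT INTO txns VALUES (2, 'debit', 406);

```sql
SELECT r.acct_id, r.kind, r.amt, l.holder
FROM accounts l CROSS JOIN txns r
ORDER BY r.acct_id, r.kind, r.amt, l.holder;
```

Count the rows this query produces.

6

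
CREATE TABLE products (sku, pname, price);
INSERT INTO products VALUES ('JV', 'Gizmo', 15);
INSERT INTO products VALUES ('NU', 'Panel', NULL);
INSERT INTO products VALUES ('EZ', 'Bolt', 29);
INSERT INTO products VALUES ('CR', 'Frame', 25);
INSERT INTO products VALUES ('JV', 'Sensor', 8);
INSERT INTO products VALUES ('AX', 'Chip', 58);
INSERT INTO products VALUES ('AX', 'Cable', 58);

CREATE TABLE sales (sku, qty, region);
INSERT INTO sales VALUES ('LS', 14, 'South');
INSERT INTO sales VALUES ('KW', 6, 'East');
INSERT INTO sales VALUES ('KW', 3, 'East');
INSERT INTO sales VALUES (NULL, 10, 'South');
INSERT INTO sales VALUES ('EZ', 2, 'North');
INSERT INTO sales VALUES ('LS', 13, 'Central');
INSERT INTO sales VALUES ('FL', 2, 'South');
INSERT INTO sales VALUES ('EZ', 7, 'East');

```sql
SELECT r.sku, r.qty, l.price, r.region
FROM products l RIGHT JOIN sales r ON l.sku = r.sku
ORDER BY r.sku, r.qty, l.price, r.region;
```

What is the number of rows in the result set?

RIGHT JOIN keeps every row from `sales`; unmatched rows get NULL for `products`'s columns.
Matching on l.sku = r.sku. A NULL in a compared column never satisfies the condition.
- l row (sku=JV): no match.
- l row (sku=NU): no match.
- l row (sku=EZ): matches 2 r row(s) → 2 output row(s).
- l row (sku=CR): no match.
- l row (sku=JV): no match.
- l row (sku=AX): no match.
- l row (sku=AX): no match.
- plus 6 unmatched r row(s), each kept with NULL l columns.
Total: 2 matched + 6 padded = 8 rows.

8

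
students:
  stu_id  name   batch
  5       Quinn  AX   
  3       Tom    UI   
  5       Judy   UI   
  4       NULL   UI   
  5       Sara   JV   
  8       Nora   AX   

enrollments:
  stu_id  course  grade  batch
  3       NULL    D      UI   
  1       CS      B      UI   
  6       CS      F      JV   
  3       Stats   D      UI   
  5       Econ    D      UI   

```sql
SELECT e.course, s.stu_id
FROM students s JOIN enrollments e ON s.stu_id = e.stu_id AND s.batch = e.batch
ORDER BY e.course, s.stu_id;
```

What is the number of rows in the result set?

3

INNER JOIN keeps only pairs where the ON condition holds.
Matching on s.stu_id = e.stu_id AND s.batch = e.batch.
Matched pairs: 3.
Total: 3 rows.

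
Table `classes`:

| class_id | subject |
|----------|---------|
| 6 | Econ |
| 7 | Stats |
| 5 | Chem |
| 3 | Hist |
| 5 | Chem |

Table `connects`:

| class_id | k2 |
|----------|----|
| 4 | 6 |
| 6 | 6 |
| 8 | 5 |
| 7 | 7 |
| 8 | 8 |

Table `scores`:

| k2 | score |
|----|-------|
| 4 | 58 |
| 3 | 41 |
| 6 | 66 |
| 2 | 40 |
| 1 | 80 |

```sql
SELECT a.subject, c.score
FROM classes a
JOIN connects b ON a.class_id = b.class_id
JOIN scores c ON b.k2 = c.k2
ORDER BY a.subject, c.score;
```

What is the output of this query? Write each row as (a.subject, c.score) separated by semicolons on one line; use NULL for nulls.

Joins associate left-to-right: classes INNER JOIN connects on class_id gives 2 intermediate row(s).
Then INNER JOIN `scores c` on k2: keep only rows whose b.k2 appears in c.

(Econ, 66)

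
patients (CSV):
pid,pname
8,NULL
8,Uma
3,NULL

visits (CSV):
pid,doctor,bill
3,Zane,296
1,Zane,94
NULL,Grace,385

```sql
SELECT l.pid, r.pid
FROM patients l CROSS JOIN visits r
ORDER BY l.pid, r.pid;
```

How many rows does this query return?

9

CROSS JOIN pairs every row of `patients` with every row of `visits`: 3 × 3 = 9 rows.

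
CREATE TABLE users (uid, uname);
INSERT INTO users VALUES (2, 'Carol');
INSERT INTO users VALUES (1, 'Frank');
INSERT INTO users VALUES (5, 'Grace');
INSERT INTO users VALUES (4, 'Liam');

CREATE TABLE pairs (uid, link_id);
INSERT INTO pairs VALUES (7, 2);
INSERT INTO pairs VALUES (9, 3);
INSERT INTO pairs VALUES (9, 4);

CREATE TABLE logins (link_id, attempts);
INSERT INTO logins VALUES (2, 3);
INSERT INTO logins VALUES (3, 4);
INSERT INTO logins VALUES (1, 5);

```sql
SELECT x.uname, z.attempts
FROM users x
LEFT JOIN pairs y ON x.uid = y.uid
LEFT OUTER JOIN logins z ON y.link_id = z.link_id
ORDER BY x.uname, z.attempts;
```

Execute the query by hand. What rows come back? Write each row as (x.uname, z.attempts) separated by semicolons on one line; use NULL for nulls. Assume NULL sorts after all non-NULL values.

(Carol, NULL); (Frank, NULL); (Grace, NULL); (Liam, NULL)

Evaluate left to right. First `users x LEFT JOIN pairs y` on uid: 4 row(s).
Then LEFT JOIN `logins z` on link_id: each of those 4 rows is kept; rows whose y.link_id has no match in z get NULL for z's columns.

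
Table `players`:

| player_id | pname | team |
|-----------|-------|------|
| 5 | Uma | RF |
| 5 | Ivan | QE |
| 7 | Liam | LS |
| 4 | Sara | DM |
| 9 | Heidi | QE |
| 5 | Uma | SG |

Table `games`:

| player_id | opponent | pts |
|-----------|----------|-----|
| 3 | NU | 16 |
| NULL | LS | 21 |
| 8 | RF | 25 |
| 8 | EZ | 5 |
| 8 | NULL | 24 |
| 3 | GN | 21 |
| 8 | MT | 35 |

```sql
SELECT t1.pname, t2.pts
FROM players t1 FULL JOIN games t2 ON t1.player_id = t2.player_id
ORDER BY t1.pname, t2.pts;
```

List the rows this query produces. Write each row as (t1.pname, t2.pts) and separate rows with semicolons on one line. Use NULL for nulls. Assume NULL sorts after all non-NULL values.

FULL OUTER JOIN keeps every row from both sides; unmatched rows get NULL for the other side's columns.
Matching on t1.player_id = t2.player_id. A NULL in a compared column never satisfies the condition.
- t1[0] player_id=5 → no match; kept with NULLs on the t2 side.
- t1[1] player_id=5 → no match; kept with NULLs on the t2 side.
- t1[2] player_id=7 → no match; kept with NULLs on the t2 side.
- t1[3] player_id=4 → no match; kept with NULLs on the t2 side.
- t1[4] player_id=9 → no match; kept with NULLs on the t2 side.
- t1[5] player_id=5 → no match; kept with NULLs on the t2 side.
- 7 t2 row(s) had no t1 match → kept, t1 columns NULL.

(Heidi, NULL); (Ivan, NULL); (Liam, NULL); (Sara, NULL); (Uma, NULL); (Uma, NULL); (NULL, 5); (NULL, 16); (NULL, 21); (NULL, 21); (NULL, 24); (NULL, 25); (NULL, 35)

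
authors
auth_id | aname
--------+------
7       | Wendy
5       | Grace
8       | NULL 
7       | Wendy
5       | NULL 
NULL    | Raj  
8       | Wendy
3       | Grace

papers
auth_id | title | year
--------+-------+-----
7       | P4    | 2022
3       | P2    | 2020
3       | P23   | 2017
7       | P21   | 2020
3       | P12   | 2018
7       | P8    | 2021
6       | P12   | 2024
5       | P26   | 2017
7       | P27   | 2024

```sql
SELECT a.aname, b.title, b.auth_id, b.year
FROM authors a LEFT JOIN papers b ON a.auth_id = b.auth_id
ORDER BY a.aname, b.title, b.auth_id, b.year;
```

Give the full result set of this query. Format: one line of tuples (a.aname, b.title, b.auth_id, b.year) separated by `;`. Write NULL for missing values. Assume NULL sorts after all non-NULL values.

LEFT JOIN keeps every row from `authors`; unmatched rows get NULL for `papers`'s columns.
Matching on a.auth_id = b.auth_id. A NULL in a compared column never satisfies the condition.
- auth_id=7: 4 matching b row(s), so 4 row(s) emitted.
- auth_id=5: 1 matching b row(s), so 1 row(s) emitted.
- auth_id=8: no b row matches, row kept with b columns NULL.
- auth_id=7: 4 matching b row(s), so 4 row(s) emitted.
- auth_id=5: 1 matching b row(s), so 1 row(s) emitted.
- auth_id=NULL: no b row matches, row kept with b columns NULL.
- auth_id=8: no b row matches, row kept with b columns NULL.
- auth_id=3: 3 matching b row(s), so 3 row(s) emitted.

(Grace, P12, 3, 2018); (Grace, P2, 3, 2020); (Grace, P23, 3, 2017); (Grace, P26, 5, 2017); (Raj, NULL, NULL, NULL); (Wendy, P21, 7, 2020); (Wendy, P21, 7, 2020); (Wendy, P27, 7, 2024); (Wendy, P27, 7, 2024); (Wendy, P4, 7, 2022); (Wendy, P4, 7, 2022); (Wendy, P8, 7, 2021); (Wendy, P8, 7, 2021); (Wendy, NULL, NULL, NULL); (NULL, P26, 5, 2017); (NULL, NULL, NULL, NULL)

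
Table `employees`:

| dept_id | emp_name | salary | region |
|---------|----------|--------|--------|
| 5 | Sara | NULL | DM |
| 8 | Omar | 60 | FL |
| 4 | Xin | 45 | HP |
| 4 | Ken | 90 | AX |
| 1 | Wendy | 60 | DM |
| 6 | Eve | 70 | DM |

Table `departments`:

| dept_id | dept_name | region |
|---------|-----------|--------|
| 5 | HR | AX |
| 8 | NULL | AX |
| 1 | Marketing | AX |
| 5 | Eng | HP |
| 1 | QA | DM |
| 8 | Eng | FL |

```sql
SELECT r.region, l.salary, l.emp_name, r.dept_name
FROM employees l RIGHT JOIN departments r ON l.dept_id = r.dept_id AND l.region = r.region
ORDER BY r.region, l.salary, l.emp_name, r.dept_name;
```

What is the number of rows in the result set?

RIGHT JOIN keeps every row from `departments`; unmatched rows get NULL for `employees`'s columns.
Matching on l.dept_id = r.dept_id AND l.region = r.region.
- l[0] dept_id=5, region=DM → no match.
- l[1] dept_id=8, region=FL → 1 match(es) in r → 1 row(s).
- l[2] dept_id=4, region=HP → no match.
- l[3] dept_id=4, region=AX → no match.
- l[4] dept_id=1, region=DM → 1 match(es) in r → 1 row(s).
- l[5] dept_id=6, region=DM → no match.
- plus 4 unmatched r row(s), each kept with NULL l columns.
Total: 2 matched + 4 padded = 6 rows.

6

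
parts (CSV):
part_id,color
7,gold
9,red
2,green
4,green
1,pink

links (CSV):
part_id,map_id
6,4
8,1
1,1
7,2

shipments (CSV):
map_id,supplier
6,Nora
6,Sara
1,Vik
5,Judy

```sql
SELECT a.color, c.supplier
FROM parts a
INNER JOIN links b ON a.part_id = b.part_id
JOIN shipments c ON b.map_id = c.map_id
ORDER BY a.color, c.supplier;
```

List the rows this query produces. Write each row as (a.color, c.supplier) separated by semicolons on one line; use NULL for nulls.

Evaluate left to right. First `parts a INNER JOIN links b` on part_id: 2 row(s).
Then INNER JOIN `shipments c` on map_id: keep only rows whose b.map_id appears in c.

(pink, Vik)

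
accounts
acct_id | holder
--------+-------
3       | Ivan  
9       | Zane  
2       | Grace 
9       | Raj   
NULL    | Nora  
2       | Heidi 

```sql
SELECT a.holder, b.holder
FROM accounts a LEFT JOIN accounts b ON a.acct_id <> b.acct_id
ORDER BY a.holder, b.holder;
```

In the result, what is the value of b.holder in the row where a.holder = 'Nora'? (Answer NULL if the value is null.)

NULL

LEFT JOIN keeps every row from `accounts a`; unmatched rows get NULL for `accounts b`'s columns.
Matching on a.acct_id <> b.acct_id. A NULL in a compared column never satisfies the condition.
Matched pairs: 16; unmatched a rows kept: 1.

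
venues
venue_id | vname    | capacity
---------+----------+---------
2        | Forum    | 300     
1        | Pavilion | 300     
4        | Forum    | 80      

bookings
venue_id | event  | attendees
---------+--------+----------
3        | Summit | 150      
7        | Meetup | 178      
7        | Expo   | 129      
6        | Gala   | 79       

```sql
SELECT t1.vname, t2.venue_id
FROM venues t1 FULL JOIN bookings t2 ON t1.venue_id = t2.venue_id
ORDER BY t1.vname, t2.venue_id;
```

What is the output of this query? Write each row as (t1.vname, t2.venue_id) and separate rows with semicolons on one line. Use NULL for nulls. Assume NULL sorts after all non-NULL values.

(Forum, NULL); (Forum, NULL); (Pavilion, NULL); (NULL, 3); (NULL, 6); (NULL, 7); (NULL, 7)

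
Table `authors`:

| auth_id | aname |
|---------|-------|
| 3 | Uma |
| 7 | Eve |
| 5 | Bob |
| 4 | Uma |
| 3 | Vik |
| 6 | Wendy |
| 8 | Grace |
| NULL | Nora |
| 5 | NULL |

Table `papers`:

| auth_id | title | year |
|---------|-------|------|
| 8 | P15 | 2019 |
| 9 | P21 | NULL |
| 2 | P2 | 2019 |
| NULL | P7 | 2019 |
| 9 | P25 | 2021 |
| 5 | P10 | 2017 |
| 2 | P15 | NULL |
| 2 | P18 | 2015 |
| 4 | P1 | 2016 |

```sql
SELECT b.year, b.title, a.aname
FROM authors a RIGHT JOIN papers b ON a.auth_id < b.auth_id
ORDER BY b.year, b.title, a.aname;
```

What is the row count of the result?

32

RIGHT JOIN keeps every row from `papers`; unmatched rows get NULL for `authors`'s columns.
Matching on a.auth_id < b.auth_id. A NULL in a compared column never satisfies the condition.
- a row (auth_id=3): matches 5 b row(s) → 5 output row(s).
- a row (auth_id=7): matches 3 b row(s) → 3 output row(s).
- a row (auth_id=5): matches 3 b row(s) → 3 output row(s).
- a row (auth_id=4): matches 4 b row(s) → 4 output row(s).
- a row (auth_id=3): matches 5 b row(s) → 5 output row(s).
- a row (auth_id=6): matches 3 b row(s) → 3 output row(s).
- a row (auth_id=8): matches 2 b row(s) → 2 output row(s).
- a row (auth_id=NULL): no match.
- a row (auth_id=5): matches 3 b row(s) → 3 output row(s).
- plus 4 unmatched b row(s), each kept with NULL a columns.
Total: 28 matched + 4 padded = 32 rows.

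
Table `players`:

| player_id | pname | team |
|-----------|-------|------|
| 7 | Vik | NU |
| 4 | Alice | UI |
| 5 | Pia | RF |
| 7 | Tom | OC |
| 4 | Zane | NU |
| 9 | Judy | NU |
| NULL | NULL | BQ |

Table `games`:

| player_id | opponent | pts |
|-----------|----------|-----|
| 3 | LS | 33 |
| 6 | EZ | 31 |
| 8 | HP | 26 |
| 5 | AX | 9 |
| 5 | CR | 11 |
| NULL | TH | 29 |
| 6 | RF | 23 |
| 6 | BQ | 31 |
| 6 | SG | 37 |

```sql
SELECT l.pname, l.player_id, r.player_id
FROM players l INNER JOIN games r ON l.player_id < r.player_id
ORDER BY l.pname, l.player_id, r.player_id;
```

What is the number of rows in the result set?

INNER JOIN keeps only pairs where the ON condition holds.
Matching on l.player_id < r.player_id. A NULL in a compared column never satisfies the condition.
- l row (player_id=7): matches 1 r row(s) → 1 output row(s).
- l row (player_id=4): matches 7 r row(s) → 7 output row(s).
- l row (player_id=5): matches 5 r row(s) → 5 output row(s).
- l row (player_id=7): matches 1 r row(s) → 1 output row(s).
- l row (player_id=4): matches 7 r row(s) → 7 output row(s).
- l row (player_id=9): no match → dropped.
- l row (player_id=NULL): no match → dropped.
Total: 21 rows.

21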